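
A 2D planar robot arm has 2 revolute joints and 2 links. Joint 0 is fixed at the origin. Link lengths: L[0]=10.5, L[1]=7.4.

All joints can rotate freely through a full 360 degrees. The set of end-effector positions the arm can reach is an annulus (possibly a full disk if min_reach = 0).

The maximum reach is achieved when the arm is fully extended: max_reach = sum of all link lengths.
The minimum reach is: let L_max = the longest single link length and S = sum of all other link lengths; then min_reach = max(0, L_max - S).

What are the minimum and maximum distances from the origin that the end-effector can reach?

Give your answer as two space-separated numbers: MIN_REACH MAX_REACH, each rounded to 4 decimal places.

Link lengths: [10.5, 7.4]
max_reach = 10.5 + 7.4 = 17.9
L_max = max([10.5, 7.4]) = 10.5
S (sum of others) = 17.9 - 10.5 = 7.4
min_reach = max(0, 10.5 - 7.4) = max(0, 3.1) = 3.1

Answer: 3.1000 17.9000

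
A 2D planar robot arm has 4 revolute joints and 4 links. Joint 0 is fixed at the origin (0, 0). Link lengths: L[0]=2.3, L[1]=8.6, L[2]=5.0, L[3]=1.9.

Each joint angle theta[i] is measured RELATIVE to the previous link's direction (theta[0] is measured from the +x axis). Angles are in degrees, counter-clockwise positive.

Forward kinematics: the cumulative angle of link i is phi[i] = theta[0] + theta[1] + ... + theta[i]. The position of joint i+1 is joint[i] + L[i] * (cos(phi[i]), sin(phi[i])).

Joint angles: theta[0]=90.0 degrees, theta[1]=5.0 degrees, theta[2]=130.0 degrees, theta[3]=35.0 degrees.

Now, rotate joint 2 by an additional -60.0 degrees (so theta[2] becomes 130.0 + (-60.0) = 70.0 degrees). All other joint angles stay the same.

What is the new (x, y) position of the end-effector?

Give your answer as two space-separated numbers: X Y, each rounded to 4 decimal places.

Answer: -7.3646 11.5115

Derivation:
joint[0] = (0.0000, 0.0000)  (base)
link 0: phi[0] = 90 = 90 deg
  cos(90 deg) = 0.0000, sin(90 deg) = 1.0000
  joint[1] = (0.0000, 0.0000) + 2.3 * (0.0000, 1.0000) = (0.0000 + 0.0000, 0.0000 + 2.3000) = (0.0000, 2.3000)
link 1: phi[1] = 90 + 5 = 95 deg
  cos(95 deg) = -0.0872, sin(95 deg) = 0.9962
  joint[2] = (0.0000, 2.3000) + 8.6 * (-0.0872, 0.9962) = (0.0000 + -0.7495, 2.3000 + 8.5673) = (-0.7495, 10.8673)
link 2: phi[2] = 90 + 5 + 70 = 165 deg
  cos(165 deg) = -0.9659, sin(165 deg) = 0.2588
  joint[3] = (-0.7495, 10.8673) + 5 * (-0.9659, 0.2588) = (-0.7495 + -4.8296, 10.8673 + 1.2941) = (-5.5792, 12.1614)
link 3: phi[3] = 90 + 5 + 70 + 35 = 200 deg
  cos(200 deg) = -0.9397, sin(200 deg) = -0.3420
  joint[4] = (-5.5792, 12.1614) + 1.9 * (-0.9397, -0.3420) = (-5.5792 + -1.7854, 12.1614 + -0.6498) = (-7.3646, 11.5115)
End effector: (-7.3646, 11.5115)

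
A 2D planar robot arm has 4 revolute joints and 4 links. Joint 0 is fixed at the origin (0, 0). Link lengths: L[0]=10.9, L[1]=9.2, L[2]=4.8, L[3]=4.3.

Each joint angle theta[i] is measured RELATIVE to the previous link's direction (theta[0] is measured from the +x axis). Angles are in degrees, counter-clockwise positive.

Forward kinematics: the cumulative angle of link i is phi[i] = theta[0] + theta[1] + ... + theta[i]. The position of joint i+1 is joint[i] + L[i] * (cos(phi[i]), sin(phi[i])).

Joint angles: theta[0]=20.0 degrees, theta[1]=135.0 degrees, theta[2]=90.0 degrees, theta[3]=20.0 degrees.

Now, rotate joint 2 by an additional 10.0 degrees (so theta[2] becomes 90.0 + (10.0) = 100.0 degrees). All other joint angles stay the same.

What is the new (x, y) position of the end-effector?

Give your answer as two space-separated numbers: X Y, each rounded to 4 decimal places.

joint[0] = (0.0000, 0.0000)  (base)
link 0: phi[0] = 20 = 20 deg
  cos(20 deg) = 0.9397, sin(20 deg) = 0.3420
  joint[1] = (0.0000, 0.0000) + 10.9 * (0.9397, 0.3420) = (0.0000 + 10.2426, 0.0000 + 3.7280) = (10.2426, 3.7280)
link 1: phi[1] = 20 + 135 = 155 deg
  cos(155 deg) = -0.9063, sin(155 deg) = 0.4226
  joint[2] = (10.2426, 3.7280) + 9.2 * (-0.9063, 0.4226) = (10.2426 + -8.3380, 3.7280 + 3.8881) = (1.9046, 7.6161)
link 2: phi[2] = 20 + 135 + 100 = 255 deg
  cos(255 deg) = -0.2588, sin(255 deg) = -0.9659
  joint[3] = (1.9046, 7.6161) + 4.8 * (-0.2588, -0.9659) = (1.9046 + -1.2423, 7.6161 + -4.6364) = (0.6623, 2.9797)
link 3: phi[3] = 20 + 135 + 100 + 20 = 275 deg
  cos(275 deg) = 0.0872, sin(275 deg) = -0.9962
  joint[4] = (0.6623, 2.9797) + 4.3 * (0.0872, -0.9962) = (0.6623 + 0.3748, 2.9797 + -4.2836) = (1.0371, -1.3040)
End effector: (1.0371, -1.3040)

Answer: 1.0371 -1.3040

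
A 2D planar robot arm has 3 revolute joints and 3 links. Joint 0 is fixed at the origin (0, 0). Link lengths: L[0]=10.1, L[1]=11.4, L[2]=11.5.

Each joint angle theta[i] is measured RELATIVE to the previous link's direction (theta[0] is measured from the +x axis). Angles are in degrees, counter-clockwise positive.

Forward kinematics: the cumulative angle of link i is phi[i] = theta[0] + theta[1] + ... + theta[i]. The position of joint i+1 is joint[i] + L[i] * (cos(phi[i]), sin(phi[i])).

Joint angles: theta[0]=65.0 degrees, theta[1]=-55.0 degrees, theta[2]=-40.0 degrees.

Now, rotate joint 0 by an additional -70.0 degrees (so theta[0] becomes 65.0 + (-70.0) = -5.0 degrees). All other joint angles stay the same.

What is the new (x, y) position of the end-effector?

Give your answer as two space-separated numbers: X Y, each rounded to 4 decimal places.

joint[0] = (0.0000, 0.0000)  (base)
link 0: phi[0] = -5 = -5 deg
  cos(-5 deg) = 0.9962, sin(-5 deg) = -0.0872
  joint[1] = (0.0000, 0.0000) + 10.1 * (0.9962, -0.0872) = (0.0000 + 10.0616, 0.0000 + -0.8803) = (10.0616, -0.8803)
link 1: phi[1] = -5 + -55 = -60 deg
  cos(-60 deg) = 0.5000, sin(-60 deg) = -0.8660
  joint[2] = (10.0616, -0.8803) + 11.4 * (0.5000, -0.8660) = (10.0616 + 5.7000, -0.8803 + -9.8727) = (15.7616, -10.7530)
link 2: phi[2] = -5 + -55 + -40 = -100 deg
  cos(-100 deg) = -0.1736, sin(-100 deg) = -0.9848
  joint[3] = (15.7616, -10.7530) + 11.5 * (-0.1736, -0.9848) = (15.7616 + -1.9970, -10.7530 + -11.3253) = (13.7646, -22.0783)
End effector: (13.7646, -22.0783)

Answer: 13.7646 -22.0783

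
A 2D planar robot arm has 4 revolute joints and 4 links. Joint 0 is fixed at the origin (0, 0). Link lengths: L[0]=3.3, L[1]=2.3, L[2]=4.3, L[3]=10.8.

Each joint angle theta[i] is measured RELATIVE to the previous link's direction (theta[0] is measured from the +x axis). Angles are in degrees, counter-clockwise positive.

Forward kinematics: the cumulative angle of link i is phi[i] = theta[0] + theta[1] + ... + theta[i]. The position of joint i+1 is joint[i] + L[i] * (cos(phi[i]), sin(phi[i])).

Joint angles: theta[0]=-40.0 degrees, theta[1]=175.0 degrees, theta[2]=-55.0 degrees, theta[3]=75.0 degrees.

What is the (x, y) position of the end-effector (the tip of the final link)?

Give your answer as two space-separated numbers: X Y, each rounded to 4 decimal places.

Answer: -8.1398 8.3041

Derivation:
joint[0] = (0.0000, 0.0000)  (base)
link 0: phi[0] = -40 = -40 deg
  cos(-40 deg) = 0.7660, sin(-40 deg) = -0.6428
  joint[1] = (0.0000, 0.0000) + 3.3 * (0.7660, -0.6428) = (0.0000 + 2.5279, 0.0000 + -2.1212) = (2.5279, -2.1212)
link 1: phi[1] = -40 + 175 = 135 deg
  cos(135 deg) = -0.7071, sin(135 deg) = 0.7071
  joint[2] = (2.5279, -2.1212) + 2.3 * (-0.7071, 0.7071) = (2.5279 + -1.6263, -2.1212 + 1.6263) = (0.9016, -0.4949)
link 2: phi[2] = -40 + 175 + -55 = 80 deg
  cos(80 deg) = 0.1736, sin(80 deg) = 0.9848
  joint[3] = (0.9016, -0.4949) + 4.3 * (0.1736, 0.9848) = (0.9016 + 0.7467, -0.4949 + 4.2347) = (1.6483, 3.7398)
link 3: phi[3] = -40 + 175 + -55 + 75 = 155 deg
  cos(155 deg) = -0.9063, sin(155 deg) = 0.4226
  joint[4] = (1.6483, 3.7398) + 10.8 * (-0.9063, 0.4226) = (1.6483 + -9.7881, 3.7398 + 4.5643) = (-8.1398, 8.3041)
End effector: (-8.1398, 8.3041)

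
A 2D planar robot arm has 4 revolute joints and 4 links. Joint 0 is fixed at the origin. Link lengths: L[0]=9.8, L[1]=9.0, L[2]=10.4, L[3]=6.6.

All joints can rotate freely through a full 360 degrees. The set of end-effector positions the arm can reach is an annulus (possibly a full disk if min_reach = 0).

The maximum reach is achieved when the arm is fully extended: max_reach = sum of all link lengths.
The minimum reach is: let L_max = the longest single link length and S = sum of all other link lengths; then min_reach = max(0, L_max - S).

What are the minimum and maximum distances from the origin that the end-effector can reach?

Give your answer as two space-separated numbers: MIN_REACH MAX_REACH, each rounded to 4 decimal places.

Answer: 0.0000 35.8000

Derivation:
Link lengths: [9.8, 9.0, 10.4, 6.6]
max_reach = 9.8 + 9 + 10.4 + 6.6 = 35.8
L_max = max([9.8, 9.0, 10.4, 6.6]) = 10.4
S (sum of others) = 35.8 - 10.4 = 25.4
min_reach = max(0, 10.4 - 25.4) = max(0, -15) = 0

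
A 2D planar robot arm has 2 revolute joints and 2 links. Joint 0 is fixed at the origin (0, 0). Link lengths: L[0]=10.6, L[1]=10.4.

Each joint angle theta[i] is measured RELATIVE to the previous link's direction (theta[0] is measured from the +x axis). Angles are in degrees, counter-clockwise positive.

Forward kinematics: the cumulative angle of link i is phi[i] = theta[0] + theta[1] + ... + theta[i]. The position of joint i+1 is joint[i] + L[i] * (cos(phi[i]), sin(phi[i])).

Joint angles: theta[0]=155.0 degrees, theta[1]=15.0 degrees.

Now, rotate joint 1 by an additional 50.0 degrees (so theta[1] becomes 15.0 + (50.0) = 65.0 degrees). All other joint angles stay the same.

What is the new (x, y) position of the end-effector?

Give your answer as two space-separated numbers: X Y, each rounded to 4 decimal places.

joint[0] = (0.0000, 0.0000)  (base)
link 0: phi[0] = 155 = 155 deg
  cos(155 deg) = -0.9063, sin(155 deg) = 0.4226
  joint[1] = (0.0000, 0.0000) + 10.6 * (-0.9063, 0.4226) = (0.0000 + -9.6069, 0.0000 + 4.4798) = (-9.6069, 4.4798)
link 1: phi[1] = 155 + 65 = 220 deg
  cos(220 deg) = -0.7660, sin(220 deg) = -0.6428
  joint[2] = (-9.6069, 4.4798) + 10.4 * (-0.7660, -0.6428) = (-9.6069 + -7.9669, 4.4798 + -6.6850) = (-17.5737, -2.2052)
End effector: (-17.5737, -2.2052)

Answer: -17.5737 -2.2052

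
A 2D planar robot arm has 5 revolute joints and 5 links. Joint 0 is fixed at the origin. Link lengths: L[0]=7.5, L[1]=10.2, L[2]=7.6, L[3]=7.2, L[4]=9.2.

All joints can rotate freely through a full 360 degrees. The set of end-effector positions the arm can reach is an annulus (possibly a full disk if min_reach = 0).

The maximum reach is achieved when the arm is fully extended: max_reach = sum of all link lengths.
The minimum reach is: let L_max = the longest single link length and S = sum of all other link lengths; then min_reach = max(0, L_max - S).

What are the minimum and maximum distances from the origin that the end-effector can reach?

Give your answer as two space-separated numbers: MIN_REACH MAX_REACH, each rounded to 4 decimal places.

Link lengths: [7.5, 10.2, 7.6, 7.2, 9.2]
max_reach = 7.5 + 10.2 + 7.6 + 7.2 + 9.2 = 41.7
L_max = max([7.5, 10.2, 7.6, 7.2, 9.2]) = 10.2
S (sum of others) = 41.7 - 10.2 = 31.5
min_reach = max(0, 10.2 - 31.5) = max(0, -21.3) = 0

Answer: 0.0000 41.7000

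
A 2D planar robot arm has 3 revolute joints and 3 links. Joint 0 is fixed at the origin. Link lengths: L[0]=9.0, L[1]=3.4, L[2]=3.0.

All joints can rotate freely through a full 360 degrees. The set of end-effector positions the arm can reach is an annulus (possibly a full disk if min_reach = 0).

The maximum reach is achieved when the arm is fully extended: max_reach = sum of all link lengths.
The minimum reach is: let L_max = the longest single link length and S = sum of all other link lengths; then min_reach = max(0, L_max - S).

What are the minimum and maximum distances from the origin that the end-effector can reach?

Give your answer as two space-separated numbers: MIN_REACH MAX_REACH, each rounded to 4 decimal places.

Link lengths: [9.0, 3.4, 3.0]
max_reach = 9 + 3.4 + 3 = 15.4
L_max = max([9.0, 3.4, 3.0]) = 9
S (sum of others) = 15.4 - 9 = 6.4
min_reach = max(0, 9 - 6.4) = max(0, 2.6) = 2.6

Answer: 2.6000 15.4000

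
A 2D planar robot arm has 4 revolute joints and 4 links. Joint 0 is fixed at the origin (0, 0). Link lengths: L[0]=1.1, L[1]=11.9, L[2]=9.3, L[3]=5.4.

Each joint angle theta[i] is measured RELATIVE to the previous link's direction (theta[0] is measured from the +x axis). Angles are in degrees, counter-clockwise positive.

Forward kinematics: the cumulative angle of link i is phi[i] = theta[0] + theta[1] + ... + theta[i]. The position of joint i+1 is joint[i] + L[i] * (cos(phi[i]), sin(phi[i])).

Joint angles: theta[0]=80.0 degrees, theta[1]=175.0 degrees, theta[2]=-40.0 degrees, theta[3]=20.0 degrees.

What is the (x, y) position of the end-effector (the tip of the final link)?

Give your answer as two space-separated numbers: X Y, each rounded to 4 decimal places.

Answer: -13.6044 -20.1689

Derivation:
joint[0] = (0.0000, 0.0000)  (base)
link 0: phi[0] = 80 = 80 deg
  cos(80 deg) = 0.1736, sin(80 deg) = 0.9848
  joint[1] = (0.0000, 0.0000) + 1.1 * (0.1736, 0.9848) = (0.0000 + 0.1910, 0.0000 + 1.0833) = (0.1910, 1.0833)
link 1: phi[1] = 80 + 175 = 255 deg
  cos(255 deg) = -0.2588, sin(255 deg) = -0.9659
  joint[2] = (0.1910, 1.0833) + 11.9 * (-0.2588, -0.9659) = (0.1910 + -3.0799, 1.0833 + -11.4945) = (-2.8889, -10.4112)
link 2: phi[2] = 80 + 175 + -40 = 215 deg
  cos(215 deg) = -0.8192, sin(215 deg) = -0.5736
  joint[3] = (-2.8889, -10.4112) + 9.3 * (-0.8192, -0.5736) = (-2.8889 + -7.6181, -10.4112 + -5.3343) = (-10.5070, -15.7455)
link 3: phi[3] = 80 + 175 + -40 + 20 = 235 deg
  cos(235 deg) = -0.5736, sin(235 deg) = -0.8192
  joint[4] = (-10.5070, -15.7455) + 5.4 * (-0.5736, -0.8192) = (-10.5070 + -3.0973, -15.7455 + -4.4234) = (-13.6044, -20.1689)
End effector: (-13.6044, -20.1689)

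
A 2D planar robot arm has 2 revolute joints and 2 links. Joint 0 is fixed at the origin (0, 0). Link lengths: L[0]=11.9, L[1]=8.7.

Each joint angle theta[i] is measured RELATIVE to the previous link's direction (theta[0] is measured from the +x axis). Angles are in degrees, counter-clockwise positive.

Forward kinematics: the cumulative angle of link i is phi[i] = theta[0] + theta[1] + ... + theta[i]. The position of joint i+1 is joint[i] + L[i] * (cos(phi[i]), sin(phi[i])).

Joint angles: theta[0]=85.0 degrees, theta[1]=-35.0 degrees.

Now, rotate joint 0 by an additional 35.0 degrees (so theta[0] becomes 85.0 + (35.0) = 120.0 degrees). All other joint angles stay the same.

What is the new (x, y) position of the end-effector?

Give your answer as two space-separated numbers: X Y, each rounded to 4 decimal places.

Answer: -5.1917 18.9726

Derivation:
joint[0] = (0.0000, 0.0000)  (base)
link 0: phi[0] = 120 = 120 deg
  cos(120 deg) = -0.5000, sin(120 deg) = 0.8660
  joint[1] = (0.0000, 0.0000) + 11.9 * (-0.5000, 0.8660) = (0.0000 + -5.9500, 0.0000 + 10.3057) = (-5.9500, 10.3057)
link 1: phi[1] = 120 + -35 = 85 deg
  cos(85 deg) = 0.0872, sin(85 deg) = 0.9962
  joint[2] = (-5.9500, 10.3057) + 8.7 * (0.0872, 0.9962) = (-5.9500 + 0.7583, 10.3057 + 8.6669) = (-5.1917, 18.9726)
End effector: (-5.1917, 18.9726)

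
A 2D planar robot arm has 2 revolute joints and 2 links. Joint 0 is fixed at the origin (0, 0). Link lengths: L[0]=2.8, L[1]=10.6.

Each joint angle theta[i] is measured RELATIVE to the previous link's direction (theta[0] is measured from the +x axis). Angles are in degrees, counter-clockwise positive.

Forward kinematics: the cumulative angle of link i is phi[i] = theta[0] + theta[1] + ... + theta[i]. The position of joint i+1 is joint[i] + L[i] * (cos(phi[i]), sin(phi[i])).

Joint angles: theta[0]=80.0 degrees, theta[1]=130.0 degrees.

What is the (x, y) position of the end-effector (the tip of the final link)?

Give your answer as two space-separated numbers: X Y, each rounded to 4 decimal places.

Answer: -8.6937 -2.5425

Derivation:
joint[0] = (0.0000, 0.0000)  (base)
link 0: phi[0] = 80 = 80 deg
  cos(80 deg) = 0.1736, sin(80 deg) = 0.9848
  joint[1] = (0.0000, 0.0000) + 2.8 * (0.1736, 0.9848) = (0.0000 + 0.4862, 0.0000 + 2.7575) = (0.4862, 2.7575)
link 1: phi[1] = 80 + 130 = 210 deg
  cos(210 deg) = -0.8660, sin(210 deg) = -0.5000
  joint[2] = (0.4862, 2.7575) + 10.6 * (-0.8660, -0.5000) = (0.4862 + -9.1799, 2.7575 + -5.3000) = (-8.6937, -2.5425)
End effector: (-8.6937, -2.5425)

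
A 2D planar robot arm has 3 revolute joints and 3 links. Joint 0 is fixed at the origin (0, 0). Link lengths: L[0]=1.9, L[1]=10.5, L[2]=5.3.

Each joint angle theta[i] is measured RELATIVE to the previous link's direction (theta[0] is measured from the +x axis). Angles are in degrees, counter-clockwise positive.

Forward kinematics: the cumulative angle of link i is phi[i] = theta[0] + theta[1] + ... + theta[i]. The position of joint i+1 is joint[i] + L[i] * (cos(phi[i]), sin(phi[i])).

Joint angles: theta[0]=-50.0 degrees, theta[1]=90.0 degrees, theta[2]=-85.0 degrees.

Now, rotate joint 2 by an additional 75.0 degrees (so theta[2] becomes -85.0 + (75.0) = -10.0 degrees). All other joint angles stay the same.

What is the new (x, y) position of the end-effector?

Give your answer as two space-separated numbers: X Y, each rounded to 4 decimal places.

Answer: 13.8547 7.9438

Derivation:
joint[0] = (0.0000, 0.0000)  (base)
link 0: phi[0] = -50 = -50 deg
  cos(-50 deg) = 0.6428, sin(-50 deg) = -0.7660
  joint[1] = (0.0000, 0.0000) + 1.9 * (0.6428, -0.7660) = (0.0000 + 1.2213, 0.0000 + -1.4555) = (1.2213, -1.4555)
link 1: phi[1] = -50 + 90 = 40 deg
  cos(40 deg) = 0.7660, sin(40 deg) = 0.6428
  joint[2] = (1.2213, -1.4555) + 10.5 * (0.7660, 0.6428) = (1.2213 + 8.0435, -1.4555 + 6.7493) = (9.2648, 5.2938)
link 2: phi[2] = -50 + 90 + -10 = 30 deg
  cos(30 deg) = 0.8660, sin(30 deg) = 0.5000
  joint[3] = (9.2648, 5.2938) + 5.3 * (0.8660, 0.5000) = (9.2648 + 4.5899, 5.2938 + 2.6500) = (13.8547, 7.9438)
End effector: (13.8547, 7.9438)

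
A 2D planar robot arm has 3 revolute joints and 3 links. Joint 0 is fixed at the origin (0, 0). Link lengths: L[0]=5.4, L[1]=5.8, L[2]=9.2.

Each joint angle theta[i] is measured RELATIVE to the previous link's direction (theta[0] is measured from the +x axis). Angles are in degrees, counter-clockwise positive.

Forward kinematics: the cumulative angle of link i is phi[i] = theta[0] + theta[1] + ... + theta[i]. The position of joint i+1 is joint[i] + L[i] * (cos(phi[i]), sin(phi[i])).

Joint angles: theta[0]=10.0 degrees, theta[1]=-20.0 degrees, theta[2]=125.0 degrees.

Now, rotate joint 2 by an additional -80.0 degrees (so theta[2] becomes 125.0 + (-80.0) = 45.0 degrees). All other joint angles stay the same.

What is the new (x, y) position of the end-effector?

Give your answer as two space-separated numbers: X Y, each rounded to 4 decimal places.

joint[0] = (0.0000, 0.0000)  (base)
link 0: phi[0] = 10 = 10 deg
  cos(10 deg) = 0.9848, sin(10 deg) = 0.1736
  joint[1] = (0.0000, 0.0000) + 5.4 * (0.9848, 0.1736) = (0.0000 + 5.3180, 0.0000 + 0.9377) = (5.3180, 0.9377)
link 1: phi[1] = 10 + -20 = -10 deg
  cos(-10 deg) = 0.9848, sin(-10 deg) = -0.1736
  joint[2] = (5.3180, 0.9377) + 5.8 * (0.9848, -0.1736) = (5.3180 + 5.7119, 0.9377 + -1.0072) = (11.0298, -0.0695)
link 2: phi[2] = 10 + -20 + 45 = 35 deg
  cos(35 deg) = 0.8192, sin(35 deg) = 0.5736
  joint[3] = (11.0298, -0.0695) + 9.2 * (0.8192, 0.5736) = (11.0298 + 7.5362, -0.0695 + 5.2769) = (18.5660, 5.2074)
End effector: (18.5660, 5.2074)

Answer: 18.5660 5.2074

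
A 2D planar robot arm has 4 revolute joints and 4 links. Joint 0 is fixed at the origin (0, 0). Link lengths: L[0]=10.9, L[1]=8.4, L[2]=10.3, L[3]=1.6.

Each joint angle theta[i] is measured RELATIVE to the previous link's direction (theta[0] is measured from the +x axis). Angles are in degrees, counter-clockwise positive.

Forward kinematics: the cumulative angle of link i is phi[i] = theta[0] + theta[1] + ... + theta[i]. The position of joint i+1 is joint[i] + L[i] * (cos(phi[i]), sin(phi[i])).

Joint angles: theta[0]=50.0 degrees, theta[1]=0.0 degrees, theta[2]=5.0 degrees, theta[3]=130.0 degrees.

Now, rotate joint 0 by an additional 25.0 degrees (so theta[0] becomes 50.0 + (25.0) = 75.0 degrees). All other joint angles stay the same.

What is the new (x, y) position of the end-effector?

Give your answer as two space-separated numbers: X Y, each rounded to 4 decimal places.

Answer: 5.3981 27.9859

Derivation:
joint[0] = (0.0000, 0.0000)  (base)
link 0: phi[0] = 75 = 75 deg
  cos(75 deg) = 0.2588, sin(75 deg) = 0.9659
  joint[1] = (0.0000, 0.0000) + 10.9 * (0.2588, 0.9659) = (0.0000 + 2.8211, 0.0000 + 10.5286) = (2.8211, 10.5286)
link 1: phi[1] = 75 + 0 = 75 deg
  cos(75 deg) = 0.2588, sin(75 deg) = 0.9659
  joint[2] = (2.8211, 10.5286) + 8.4 * (0.2588, 0.9659) = (2.8211 + 2.1741, 10.5286 + 8.1138) = (4.9952, 18.6424)
link 2: phi[2] = 75 + 0 + 5 = 80 deg
  cos(80 deg) = 0.1736, sin(80 deg) = 0.9848
  joint[3] = (4.9952, 18.6424) + 10.3 * (0.1736, 0.9848) = (4.9952 + 1.7886, 18.6424 + 10.1435) = (6.7838, 28.7859)
link 3: phi[3] = 75 + 0 + 5 + 130 = 210 deg
  cos(210 deg) = -0.8660, sin(210 deg) = -0.5000
  joint[4] = (6.7838, 28.7859) + 1.6 * (-0.8660, -0.5000) = (6.7838 + -1.3856, 28.7859 + -0.8000) = (5.3981, 27.9859)
End effector: (5.3981, 27.9859)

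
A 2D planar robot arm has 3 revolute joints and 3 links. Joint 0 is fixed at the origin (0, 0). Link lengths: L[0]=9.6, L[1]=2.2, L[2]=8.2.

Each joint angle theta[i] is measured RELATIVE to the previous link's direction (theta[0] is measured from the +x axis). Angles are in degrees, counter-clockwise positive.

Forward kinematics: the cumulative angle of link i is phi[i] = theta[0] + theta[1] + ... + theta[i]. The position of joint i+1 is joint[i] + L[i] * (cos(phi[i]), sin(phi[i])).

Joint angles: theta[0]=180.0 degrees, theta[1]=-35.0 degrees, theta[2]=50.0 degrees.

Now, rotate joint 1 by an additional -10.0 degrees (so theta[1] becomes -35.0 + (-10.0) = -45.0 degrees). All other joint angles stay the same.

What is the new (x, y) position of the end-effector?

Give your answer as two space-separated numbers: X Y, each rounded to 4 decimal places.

joint[0] = (0.0000, 0.0000)  (base)
link 0: phi[0] = 180 = 180 deg
  cos(180 deg) = -1.0000, sin(180 deg) = 0.0000
  joint[1] = (0.0000, 0.0000) + 9.6 * (-1.0000, 0.0000) = (0.0000 + -9.6000, 0.0000 + 0.0000) = (-9.6000, 0.0000)
link 1: phi[1] = 180 + -45 = 135 deg
  cos(135 deg) = -0.7071, sin(135 deg) = 0.7071
  joint[2] = (-9.6000, 0.0000) + 2.2 * (-0.7071, 0.7071) = (-9.6000 + -1.5556, 0.0000 + 1.5556) = (-11.1556, 1.5556)
link 2: phi[2] = 180 + -45 + 50 = 185 deg
  cos(185 deg) = -0.9962, sin(185 deg) = -0.0872
  joint[3] = (-11.1556, 1.5556) + 8.2 * (-0.9962, -0.0872) = (-11.1556 + -8.1688, 1.5556 + -0.7147) = (-19.3244, 0.8410)
End effector: (-19.3244, 0.8410)

Answer: -19.3244 0.8410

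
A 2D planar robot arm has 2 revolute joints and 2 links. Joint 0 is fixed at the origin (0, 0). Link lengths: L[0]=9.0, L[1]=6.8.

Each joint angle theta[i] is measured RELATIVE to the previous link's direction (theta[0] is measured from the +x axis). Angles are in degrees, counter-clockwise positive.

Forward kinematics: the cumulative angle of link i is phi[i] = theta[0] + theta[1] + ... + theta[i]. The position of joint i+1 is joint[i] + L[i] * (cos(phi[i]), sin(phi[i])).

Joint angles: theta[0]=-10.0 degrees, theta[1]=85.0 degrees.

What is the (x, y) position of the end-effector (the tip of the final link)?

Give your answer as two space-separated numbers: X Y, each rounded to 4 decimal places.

Answer: 10.6232 5.0055

Derivation:
joint[0] = (0.0000, 0.0000)  (base)
link 0: phi[0] = -10 = -10 deg
  cos(-10 deg) = 0.9848, sin(-10 deg) = -0.1736
  joint[1] = (0.0000, 0.0000) + 9 * (0.9848, -0.1736) = (0.0000 + 8.8633, 0.0000 + -1.5628) = (8.8633, -1.5628)
link 1: phi[1] = -10 + 85 = 75 deg
  cos(75 deg) = 0.2588, sin(75 deg) = 0.9659
  joint[2] = (8.8633, -1.5628) + 6.8 * (0.2588, 0.9659) = (8.8633 + 1.7600, -1.5628 + 6.5683) = (10.6232, 5.0055)
End effector: (10.6232, 5.0055)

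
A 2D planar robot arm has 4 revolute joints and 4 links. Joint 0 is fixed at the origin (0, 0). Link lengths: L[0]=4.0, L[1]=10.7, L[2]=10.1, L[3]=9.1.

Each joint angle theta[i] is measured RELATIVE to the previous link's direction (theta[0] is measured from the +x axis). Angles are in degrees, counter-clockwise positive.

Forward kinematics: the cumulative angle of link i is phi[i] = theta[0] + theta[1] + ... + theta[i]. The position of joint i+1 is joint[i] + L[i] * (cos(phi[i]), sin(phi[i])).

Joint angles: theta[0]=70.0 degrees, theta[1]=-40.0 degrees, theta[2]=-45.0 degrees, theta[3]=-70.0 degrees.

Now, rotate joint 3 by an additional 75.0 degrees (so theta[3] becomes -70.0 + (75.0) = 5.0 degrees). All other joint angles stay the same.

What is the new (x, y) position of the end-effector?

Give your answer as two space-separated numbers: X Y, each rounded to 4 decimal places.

joint[0] = (0.0000, 0.0000)  (base)
link 0: phi[0] = 70 = 70 deg
  cos(70 deg) = 0.3420, sin(70 deg) = 0.9397
  joint[1] = (0.0000, 0.0000) + 4 * (0.3420, 0.9397) = (0.0000 + 1.3681, 0.0000 + 3.7588) = (1.3681, 3.7588)
link 1: phi[1] = 70 + -40 = 30 deg
  cos(30 deg) = 0.8660, sin(30 deg) = 0.5000
  joint[2] = (1.3681, 3.7588) + 10.7 * (0.8660, 0.5000) = (1.3681 + 9.2665, 3.7588 + 5.3500) = (10.6346, 9.1088)
link 2: phi[2] = 70 + -40 + -45 = -15 deg
  cos(-15 deg) = 0.9659, sin(-15 deg) = -0.2588
  joint[3] = (10.6346, 9.1088) + 10.1 * (0.9659, -0.2588) = (10.6346 + 9.7559, 9.1088 + -2.6141) = (20.3904, 6.4947)
link 3: phi[3] = 70 + -40 + -45 + 5 = -10 deg
  cos(-10 deg) = 0.9848, sin(-10 deg) = -0.1736
  joint[4] = (20.3904, 6.4947) + 9.1 * (0.9848, -0.1736) = (20.3904 + 8.9618, 6.4947 + -1.5802) = (29.3522, 4.9145)
End effector: (29.3522, 4.9145)

Answer: 29.3522 4.9145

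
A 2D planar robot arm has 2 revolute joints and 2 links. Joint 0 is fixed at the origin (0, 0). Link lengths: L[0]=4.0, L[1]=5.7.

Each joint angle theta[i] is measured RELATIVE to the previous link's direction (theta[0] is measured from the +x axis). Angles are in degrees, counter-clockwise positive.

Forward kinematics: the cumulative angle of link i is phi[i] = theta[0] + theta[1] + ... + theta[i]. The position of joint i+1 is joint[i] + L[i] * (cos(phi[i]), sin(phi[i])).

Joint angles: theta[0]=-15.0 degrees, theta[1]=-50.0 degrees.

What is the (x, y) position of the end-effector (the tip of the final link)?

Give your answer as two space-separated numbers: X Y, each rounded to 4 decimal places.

joint[0] = (0.0000, 0.0000)  (base)
link 0: phi[0] = -15 = -15 deg
  cos(-15 deg) = 0.9659, sin(-15 deg) = -0.2588
  joint[1] = (0.0000, 0.0000) + 4 * (0.9659, -0.2588) = (0.0000 + 3.8637, 0.0000 + -1.0353) = (3.8637, -1.0353)
link 1: phi[1] = -15 + -50 = -65 deg
  cos(-65 deg) = 0.4226, sin(-65 deg) = -0.9063
  joint[2] = (3.8637, -1.0353) + 5.7 * (0.4226, -0.9063) = (3.8637 + 2.4089, -1.0353 + -5.1660) = (6.2726, -6.2012)
End effector: (6.2726, -6.2012)

Answer: 6.2726 -6.2012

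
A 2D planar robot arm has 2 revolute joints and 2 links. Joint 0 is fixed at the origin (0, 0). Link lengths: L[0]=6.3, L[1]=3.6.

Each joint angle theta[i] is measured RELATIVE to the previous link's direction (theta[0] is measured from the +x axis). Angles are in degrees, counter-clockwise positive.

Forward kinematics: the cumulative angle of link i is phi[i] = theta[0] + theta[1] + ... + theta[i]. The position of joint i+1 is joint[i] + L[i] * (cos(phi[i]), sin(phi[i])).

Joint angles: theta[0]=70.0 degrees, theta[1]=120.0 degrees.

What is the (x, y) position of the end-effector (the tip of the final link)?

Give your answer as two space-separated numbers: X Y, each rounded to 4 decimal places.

Answer: -1.3906 5.2949

Derivation:
joint[0] = (0.0000, 0.0000)  (base)
link 0: phi[0] = 70 = 70 deg
  cos(70 deg) = 0.3420, sin(70 deg) = 0.9397
  joint[1] = (0.0000, 0.0000) + 6.3 * (0.3420, 0.9397) = (0.0000 + 2.1547, 0.0000 + 5.9201) = (2.1547, 5.9201)
link 1: phi[1] = 70 + 120 = 190 deg
  cos(190 deg) = -0.9848, sin(190 deg) = -0.1736
  joint[2] = (2.1547, 5.9201) + 3.6 * (-0.9848, -0.1736) = (2.1547 + -3.5453, 5.9201 + -0.6251) = (-1.3906, 5.2949)
End effector: (-1.3906, 5.2949)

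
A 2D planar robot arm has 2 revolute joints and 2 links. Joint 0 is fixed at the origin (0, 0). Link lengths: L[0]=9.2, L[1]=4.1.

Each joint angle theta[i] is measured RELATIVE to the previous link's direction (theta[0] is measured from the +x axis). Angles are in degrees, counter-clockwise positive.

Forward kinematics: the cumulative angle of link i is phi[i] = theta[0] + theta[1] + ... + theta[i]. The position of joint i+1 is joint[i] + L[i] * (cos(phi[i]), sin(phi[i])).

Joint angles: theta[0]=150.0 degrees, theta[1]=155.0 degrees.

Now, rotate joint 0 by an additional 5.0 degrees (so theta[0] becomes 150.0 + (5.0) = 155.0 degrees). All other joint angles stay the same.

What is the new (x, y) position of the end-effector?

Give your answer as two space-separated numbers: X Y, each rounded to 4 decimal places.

joint[0] = (0.0000, 0.0000)  (base)
link 0: phi[0] = 155 = 155 deg
  cos(155 deg) = -0.9063, sin(155 deg) = 0.4226
  joint[1] = (0.0000, 0.0000) + 9.2 * (-0.9063, 0.4226) = (0.0000 + -8.3380, 0.0000 + 3.8881) = (-8.3380, 3.8881)
link 1: phi[1] = 155 + 155 = 310 deg
  cos(310 deg) = 0.6428, sin(310 deg) = -0.7660
  joint[2] = (-8.3380, 3.8881) + 4.1 * (0.6428, -0.7660) = (-8.3380 + 2.6354, 3.8881 + -3.1408) = (-5.7026, 0.7473)
End effector: (-5.7026, 0.7473)

Answer: -5.7026 0.7473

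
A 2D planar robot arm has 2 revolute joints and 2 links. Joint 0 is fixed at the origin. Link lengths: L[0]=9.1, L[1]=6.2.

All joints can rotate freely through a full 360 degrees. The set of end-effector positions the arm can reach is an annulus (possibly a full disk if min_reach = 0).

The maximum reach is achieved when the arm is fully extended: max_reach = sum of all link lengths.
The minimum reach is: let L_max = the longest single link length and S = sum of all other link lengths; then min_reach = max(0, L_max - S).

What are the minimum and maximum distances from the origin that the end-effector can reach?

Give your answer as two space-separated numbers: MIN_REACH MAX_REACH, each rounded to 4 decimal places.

Link lengths: [9.1, 6.2]
max_reach = 9.1 + 6.2 = 15.3
L_max = max([9.1, 6.2]) = 9.1
S (sum of others) = 15.3 - 9.1 = 6.2
min_reach = max(0, 9.1 - 6.2) = max(0, 2.9) = 2.9

Answer: 2.9000 15.3000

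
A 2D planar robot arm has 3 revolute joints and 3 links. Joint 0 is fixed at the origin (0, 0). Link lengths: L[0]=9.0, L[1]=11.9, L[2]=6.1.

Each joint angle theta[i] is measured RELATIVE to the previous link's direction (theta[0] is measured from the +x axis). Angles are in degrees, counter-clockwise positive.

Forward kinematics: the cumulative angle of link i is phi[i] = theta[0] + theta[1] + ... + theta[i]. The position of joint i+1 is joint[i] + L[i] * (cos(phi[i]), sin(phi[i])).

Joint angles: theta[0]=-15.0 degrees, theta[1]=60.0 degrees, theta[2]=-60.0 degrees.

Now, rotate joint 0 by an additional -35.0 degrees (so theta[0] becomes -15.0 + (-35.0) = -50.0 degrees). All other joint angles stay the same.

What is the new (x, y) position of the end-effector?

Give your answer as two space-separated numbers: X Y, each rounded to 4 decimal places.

Answer: 21.4253 -9.5009

Derivation:
joint[0] = (0.0000, 0.0000)  (base)
link 0: phi[0] = -50 = -50 deg
  cos(-50 deg) = 0.6428, sin(-50 deg) = -0.7660
  joint[1] = (0.0000, 0.0000) + 9 * (0.6428, -0.7660) = (0.0000 + 5.7851, 0.0000 + -6.8944) = (5.7851, -6.8944)
link 1: phi[1] = -50 + 60 = 10 deg
  cos(10 deg) = 0.9848, sin(10 deg) = 0.1736
  joint[2] = (5.7851, -6.8944) + 11.9 * (0.9848, 0.1736) = (5.7851 + 11.7192, -6.8944 + 2.0664) = (17.5043, -4.8280)
link 2: phi[2] = -50 + 60 + -60 = -50 deg
  cos(-50 deg) = 0.6428, sin(-50 deg) = -0.7660
  joint[3] = (17.5043, -4.8280) + 6.1 * (0.6428, -0.7660) = (17.5043 + 3.9210, -4.8280 + -4.6729) = (21.4253, -9.5009)
End effector: (21.4253, -9.5009)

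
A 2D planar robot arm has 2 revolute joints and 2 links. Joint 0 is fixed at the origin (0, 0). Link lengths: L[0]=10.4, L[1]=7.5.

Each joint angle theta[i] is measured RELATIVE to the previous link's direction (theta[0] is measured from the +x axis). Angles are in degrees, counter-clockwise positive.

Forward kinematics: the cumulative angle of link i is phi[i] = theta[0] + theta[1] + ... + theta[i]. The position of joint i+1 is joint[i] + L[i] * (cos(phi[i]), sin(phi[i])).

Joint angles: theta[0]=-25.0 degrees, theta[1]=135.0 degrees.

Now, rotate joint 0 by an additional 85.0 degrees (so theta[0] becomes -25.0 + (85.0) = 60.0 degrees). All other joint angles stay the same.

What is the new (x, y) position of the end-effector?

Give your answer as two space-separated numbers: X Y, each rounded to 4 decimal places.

Answer: -2.0444 7.0655

Derivation:
joint[0] = (0.0000, 0.0000)  (base)
link 0: phi[0] = 60 = 60 deg
  cos(60 deg) = 0.5000, sin(60 deg) = 0.8660
  joint[1] = (0.0000, 0.0000) + 10.4 * (0.5000, 0.8660) = (0.0000 + 5.2000, 0.0000 + 9.0067) = (5.2000, 9.0067)
link 1: phi[1] = 60 + 135 = 195 deg
  cos(195 deg) = -0.9659, sin(195 deg) = -0.2588
  joint[2] = (5.2000, 9.0067) + 7.5 * (-0.9659, -0.2588) = (5.2000 + -7.2444, 9.0067 + -1.9411) = (-2.0444, 7.0655)
End effector: (-2.0444, 7.0655)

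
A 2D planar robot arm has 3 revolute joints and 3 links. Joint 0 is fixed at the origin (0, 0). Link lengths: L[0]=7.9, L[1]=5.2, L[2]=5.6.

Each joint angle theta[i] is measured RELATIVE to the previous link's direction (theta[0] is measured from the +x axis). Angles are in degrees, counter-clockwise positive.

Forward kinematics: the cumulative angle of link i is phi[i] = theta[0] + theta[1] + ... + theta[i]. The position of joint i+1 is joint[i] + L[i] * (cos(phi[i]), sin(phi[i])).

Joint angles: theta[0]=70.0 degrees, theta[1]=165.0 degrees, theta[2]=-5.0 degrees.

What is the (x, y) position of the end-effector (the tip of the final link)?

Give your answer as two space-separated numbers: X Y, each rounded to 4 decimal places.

joint[0] = (0.0000, 0.0000)  (base)
link 0: phi[0] = 70 = 70 deg
  cos(70 deg) = 0.3420, sin(70 deg) = 0.9397
  joint[1] = (0.0000, 0.0000) + 7.9 * (0.3420, 0.9397) = (0.0000 + 2.7020, 0.0000 + 7.4236) = (2.7020, 7.4236)
link 1: phi[1] = 70 + 165 = 235 deg
  cos(235 deg) = -0.5736, sin(235 deg) = -0.8192
  joint[2] = (2.7020, 7.4236) + 5.2 * (-0.5736, -0.8192) = (2.7020 + -2.9826, 7.4236 + -4.2596) = (-0.2806, 3.1640)
link 2: phi[2] = 70 + 165 + -5 = 230 deg
  cos(230 deg) = -0.6428, sin(230 deg) = -0.7660
  joint[3] = (-0.2806, 3.1640) + 5.6 * (-0.6428, -0.7660) = (-0.2806 + -3.5996, 3.1640 + -4.2898) = (-3.8802, -1.1259)
End effector: (-3.8802, -1.1259)

Answer: -3.8802 -1.1259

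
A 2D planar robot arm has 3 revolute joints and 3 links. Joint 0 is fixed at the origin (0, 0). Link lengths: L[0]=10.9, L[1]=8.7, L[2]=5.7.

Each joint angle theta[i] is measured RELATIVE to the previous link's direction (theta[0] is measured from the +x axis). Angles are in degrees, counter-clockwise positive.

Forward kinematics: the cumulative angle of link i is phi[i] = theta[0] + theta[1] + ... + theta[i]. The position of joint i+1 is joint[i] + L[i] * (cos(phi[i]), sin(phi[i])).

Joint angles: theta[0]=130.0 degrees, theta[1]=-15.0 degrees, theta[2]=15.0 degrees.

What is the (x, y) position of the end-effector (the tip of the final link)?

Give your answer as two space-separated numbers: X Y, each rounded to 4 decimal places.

Answer: -14.3471 20.6012

Derivation:
joint[0] = (0.0000, 0.0000)  (base)
link 0: phi[0] = 130 = 130 deg
  cos(130 deg) = -0.6428, sin(130 deg) = 0.7660
  joint[1] = (0.0000, 0.0000) + 10.9 * (-0.6428, 0.7660) = (0.0000 + -7.0064, 0.0000 + 8.3499) = (-7.0064, 8.3499)
link 1: phi[1] = 130 + -15 = 115 deg
  cos(115 deg) = -0.4226, sin(115 deg) = 0.9063
  joint[2] = (-7.0064, 8.3499) + 8.7 * (-0.4226, 0.9063) = (-7.0064 + -3.6768, 8.3499 + 7.8849) = (-10.6832, 16.2348)
link 2: phi[2] = 130 + -15 + 15 = 130 deg
  cos(130 deg) = -0.6428, sin(130 deg) = 0.7660
  joint[3] = (-10.6832, 16.2348) + 5.7 * (-0.6428, 0.7660) = (-10.6832 + -3.6639, 16.2348 + 4.3665) = (-14.3471, 20.6012)
End effector: (-14.3471, 20.6012)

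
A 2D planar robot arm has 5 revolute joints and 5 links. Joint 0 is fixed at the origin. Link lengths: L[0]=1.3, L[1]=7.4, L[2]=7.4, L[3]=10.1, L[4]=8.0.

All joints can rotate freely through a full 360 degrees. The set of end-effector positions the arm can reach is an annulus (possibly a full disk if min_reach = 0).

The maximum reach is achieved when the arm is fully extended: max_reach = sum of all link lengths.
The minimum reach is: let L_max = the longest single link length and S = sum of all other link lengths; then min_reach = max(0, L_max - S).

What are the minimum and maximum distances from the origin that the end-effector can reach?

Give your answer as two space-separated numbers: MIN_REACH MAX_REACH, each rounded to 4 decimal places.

Link lengths: [1.3, 7.4, 7.4, 10.1, 8.0]
max_reach = 1.3 + 7.4 + 7.4 + 10.1 + 8 = 34.2
L_max = max([1.3, 7.4, 7.4, 10.1, 8.0]) = 10.1
S (sum of others) = 34.2 - 10.1 = 24.1
min_reach = max(0, 10.1 - 24.1) = max(0, -14) = 0

Answer: 0.0000 34.2000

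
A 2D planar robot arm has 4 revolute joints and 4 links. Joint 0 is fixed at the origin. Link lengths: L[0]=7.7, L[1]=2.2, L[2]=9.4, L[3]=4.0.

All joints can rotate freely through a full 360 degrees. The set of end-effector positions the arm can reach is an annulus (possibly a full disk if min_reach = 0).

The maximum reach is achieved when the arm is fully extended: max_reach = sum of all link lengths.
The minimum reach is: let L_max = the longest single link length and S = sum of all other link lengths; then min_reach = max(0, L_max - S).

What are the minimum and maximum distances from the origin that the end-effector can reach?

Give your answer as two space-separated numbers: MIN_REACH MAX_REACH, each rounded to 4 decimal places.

Link lengths: [7.7, 2.2, 9.4, 4.0]
max_reach = 7.7 + 2.2 + 9.4 + 4 = 23.3
L_max = max([7.7, 2.2, 9.4, 4.0]) = 9.4
S (sum of others) = 23.3 - 9.4 = 13.9
min_reach = max(0, 9.4 - 13.9) = max(0, -4.5) = 0

Answer: 0.0000 23.3000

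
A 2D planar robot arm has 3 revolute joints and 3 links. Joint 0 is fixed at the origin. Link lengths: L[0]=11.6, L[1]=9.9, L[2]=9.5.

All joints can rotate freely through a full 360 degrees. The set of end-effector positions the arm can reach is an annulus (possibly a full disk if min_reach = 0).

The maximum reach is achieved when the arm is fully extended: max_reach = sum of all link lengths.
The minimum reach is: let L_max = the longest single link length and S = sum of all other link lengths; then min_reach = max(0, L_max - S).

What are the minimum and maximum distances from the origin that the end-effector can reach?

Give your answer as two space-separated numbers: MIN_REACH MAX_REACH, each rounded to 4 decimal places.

Link lengths: [11.6, 9.9, 9.5]
max_reach = 11.6 + 9.9 + 9.5 = 31
L_max = max([11.6, 9.9, 9.5]) = 11.6
S (sum of others) = 31 - 11.6 = 19.4
min_reach = max(0, 11.6 - 19.4) = max(0, -7.8) = 0

Answer: 0.0000 31.0000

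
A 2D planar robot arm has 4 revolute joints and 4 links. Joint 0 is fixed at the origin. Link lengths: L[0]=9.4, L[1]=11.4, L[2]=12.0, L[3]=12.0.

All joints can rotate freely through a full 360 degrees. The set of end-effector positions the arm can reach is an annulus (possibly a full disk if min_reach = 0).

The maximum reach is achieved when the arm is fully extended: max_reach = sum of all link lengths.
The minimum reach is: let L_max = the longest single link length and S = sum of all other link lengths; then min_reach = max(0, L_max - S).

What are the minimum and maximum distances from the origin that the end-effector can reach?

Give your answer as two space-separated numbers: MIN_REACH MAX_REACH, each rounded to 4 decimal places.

Answer: 0.0000 44.8000

Derivation:
Link lengths: [9.4, 11.4, 12.0, 12.0]
max_reach = 9.4 + 11.4 + 12 + 12 = 44.8
L_max = max([9.4, 11.4, 12.0, 12.0]) = 12
S (sum of others) = 44.8 - 12 = 32.8
min_reach = max(0, 12 - 32.8) = max(0, -20.8) = 0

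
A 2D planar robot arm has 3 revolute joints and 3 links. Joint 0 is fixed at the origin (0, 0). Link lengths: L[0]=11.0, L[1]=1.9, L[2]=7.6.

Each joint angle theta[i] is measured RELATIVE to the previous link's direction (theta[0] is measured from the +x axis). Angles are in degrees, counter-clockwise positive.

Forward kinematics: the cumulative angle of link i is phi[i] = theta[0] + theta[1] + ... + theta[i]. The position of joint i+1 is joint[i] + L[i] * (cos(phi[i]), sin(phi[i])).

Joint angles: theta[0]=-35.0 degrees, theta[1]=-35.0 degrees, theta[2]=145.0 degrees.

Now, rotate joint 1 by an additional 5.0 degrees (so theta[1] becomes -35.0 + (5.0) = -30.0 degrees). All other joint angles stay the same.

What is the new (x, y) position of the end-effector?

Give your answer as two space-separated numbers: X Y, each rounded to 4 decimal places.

Answer: 11.1334 -0.5468

Derivation:
joint[0] = (0.0000, 0.0000)  (base)
link 0: phi[0] = -35 = -35 deg
  cos(-35 deg) = 0.8192, sin(-35 deg) = -0.5736
  joint[1] = (0.0000, 0.0000) + 11 * (0.8192, -0.5736) = (0.0000 + 9.0107, 0.0000 + -6.3093) = (9.0107, -6.3093)
link 1: phi[1] = -35 + -30 = -65 deg
  cos(-65 deg) = 0.4226, sin(-65 deg) = -0.9063
  joint[2] = (9.0107, -6.3093) + 1.9 * (0.4226, -0.9063) = (9.0107 + 0.8030, -6.3093 + -1.7220) = (9.8136, -8.0313)
link 2: phi[2] = -35 + -30 + 145 = 80 deg
  cos(80 deg) = 0.1736, sin(80 deg) = 0.9848
  joint[3] = (9.8136, -8.0313) + 7.6 * (0.1736, 0.9848) = (9.8136 + 1.3197, -8.0313 + 7.4845) = (11.1334, -0.5468)
End effector: (11.1334, -0.5468)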